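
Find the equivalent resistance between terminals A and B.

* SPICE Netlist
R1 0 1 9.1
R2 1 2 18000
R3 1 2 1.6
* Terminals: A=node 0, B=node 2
Reduce the network between node 0 (A) and node 2 (B) by series/parallel combination:
  Rp1 = R2 ‖ R3 (parallel, both between nodes 1 and 2) = 1/(1/18000 + 1/1.6) = 1.6 Ω
  Rs1 = R1 + Rp1 (series, joined only at node 1) = 9.1 + 1.6 = 10.7 Ω
R_eq = 10.7 Ω

Final answer: 10.7 Ω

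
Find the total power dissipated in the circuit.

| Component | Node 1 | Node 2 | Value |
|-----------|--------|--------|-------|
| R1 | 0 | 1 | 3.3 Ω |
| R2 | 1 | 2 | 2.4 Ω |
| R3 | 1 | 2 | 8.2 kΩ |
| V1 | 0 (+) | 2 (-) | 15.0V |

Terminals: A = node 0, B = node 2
Nodal analysis, taking node 2 as the 0 V reference.
Source V1 fixes V_0 = 15 V.
KCL at each unknown node (sum of currents leaving = 0; resistances in Ω):
  Node 1: (V_1 - 15)/3.3 + (V_1 - 0)/2.4 + (V_1 - 0)/8200 = 0
Collecting terms: 0.7198 × V_1 = 4.545  =>  V_1 = 6.315 V
Power in each resistor, P = (ΔV)²/R:
  P_R1 = (15 - 6.315)²/3.3 = 22.86 W
  P_R2 = (6.315 - 0)²/2.4 = 16.61 W
  P_R3 = (6.315 - 0)²/8200 = 0.004863 W
P_total = P_R1 + P_R2 + P_R3 = 39.48 W

Final answer: 39.48 W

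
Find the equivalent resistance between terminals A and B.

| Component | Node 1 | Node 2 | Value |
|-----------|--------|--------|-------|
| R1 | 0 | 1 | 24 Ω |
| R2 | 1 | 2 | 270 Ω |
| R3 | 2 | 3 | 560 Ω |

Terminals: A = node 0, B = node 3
Reduce the network between node 0 (A) and node 3 (B) by series/parallel combination:
  Rs1 = R1 + R2 (series, joined only at node 1) = 24 + 270 = 294 Ω
  Rs2 = R3 + Rs1 (series, joined only at node 2) = 560 + 294 = 854 Ω
R_eq = 854 Ω

Final answer: 854 Ω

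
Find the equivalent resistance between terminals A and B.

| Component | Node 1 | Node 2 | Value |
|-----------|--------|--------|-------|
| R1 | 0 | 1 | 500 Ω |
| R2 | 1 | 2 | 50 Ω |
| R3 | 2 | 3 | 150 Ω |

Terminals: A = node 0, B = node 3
Reduce the network between node 0 (A) and node 3 (B) by series/parallel combination:
  Rs1 = R1 + R2 (series, joined only at node 1) = 500 + 50 = 550 Ω
  Rs2 = R3 + Rs1 (series, joined only at node 2) = 150 + 550 = 700 Ω
R_eq = 700 Ω

Final answer: 700 Ω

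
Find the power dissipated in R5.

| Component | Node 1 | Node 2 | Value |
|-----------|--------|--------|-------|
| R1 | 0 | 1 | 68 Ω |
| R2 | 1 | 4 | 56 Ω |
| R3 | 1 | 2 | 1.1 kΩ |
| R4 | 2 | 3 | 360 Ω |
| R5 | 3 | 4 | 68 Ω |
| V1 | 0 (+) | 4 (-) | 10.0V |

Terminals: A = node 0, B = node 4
Nodal analysis, taking node 4 as the 0 V reference.
Source V1 fixes V_0 = 10 V.
KCL at each unknown node (sum of currents leaving = 0; resistances in Ω):
  Node 1: (V_1 - 10)/68 + (V_1 - 0)/56 + (V_1 - V_2)/1100 = 0
  Node 2: (V_2 - V_1)/1100 + (V_2 - V_3)/360 = 0
  Node 3: (V_3 - V_2)/360 + (V_3 - 0)/68 = 0
Collecting terms (coefficients in siemens):
  0.03347·V_1 - 0.0009091·V_2 = 0.1471
  0.003687·V_2 - 0.0009091·V_1 - 0.002778·V_3 = 0
  0.01748·V_3 - 0.002778·V_2 = 0
Solving these 3 simultaneous equations (Gaussian elimination) gives:
  V_1 = 4.427 V, V_2 = 1.24 V, V_3 = 0.197 V
I_R5 = (V_3 - V_4)/R5 = (0.197 - 0)/68 = 0.002897 A
P_R5 = I_R5² × R5 = (0.002897)² × 68 = 0.0005708 W

Final answer: 0.0005708 W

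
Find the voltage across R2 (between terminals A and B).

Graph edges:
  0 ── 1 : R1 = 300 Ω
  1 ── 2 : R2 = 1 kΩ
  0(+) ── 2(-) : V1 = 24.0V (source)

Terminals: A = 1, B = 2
R1 and R2 are in series across V1 (node 0 → node 1 → node 2), and the output A–B is taken across R2, so this is a voltage divider.
Series current: I = V1/(R1 + R2) = 24/(300 + 1000) = 24/1300 = 0.01846 A
V_R2 = I × R2 = V1 × R2/(R1 + R2) = 24 × 1000/1300 = 18.46 V

Final answer: 18.46 V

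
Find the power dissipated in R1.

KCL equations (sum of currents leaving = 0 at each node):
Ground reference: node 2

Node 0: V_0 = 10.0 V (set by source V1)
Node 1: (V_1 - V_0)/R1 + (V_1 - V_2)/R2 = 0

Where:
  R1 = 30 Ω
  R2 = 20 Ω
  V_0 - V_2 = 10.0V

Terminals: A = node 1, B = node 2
Nodal analysis, taking node 2 as the 0 V reference.
Source V1 fixes V_0 = 10 V.
KCL at each unknown node (sum of currents leaving = 0; resistances in Ω):
  Node 1: (V_1 - 10)/30 + (V_1 - 0)/20 = 0
Collecting terms: 0.08333 × V_1 = 0.3333  =>  V_1 = 4 V
I_R1 = (V_0 - V_1)/R1 = (10 - 4)/30 = 0.2 A
P_R1 = I_R1² × R1 = (0.2)² × 30 = 1.2 W

Final answer: 1.2 W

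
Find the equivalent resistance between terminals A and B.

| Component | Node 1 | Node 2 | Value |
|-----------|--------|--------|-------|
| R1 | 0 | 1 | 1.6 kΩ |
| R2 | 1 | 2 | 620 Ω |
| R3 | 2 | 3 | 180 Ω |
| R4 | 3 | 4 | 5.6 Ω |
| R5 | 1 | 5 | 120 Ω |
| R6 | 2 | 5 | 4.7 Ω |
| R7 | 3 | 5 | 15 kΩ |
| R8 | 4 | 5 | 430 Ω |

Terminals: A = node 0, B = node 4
The network is not a plain series/parallel combination. Inject a 1 A test current into terminal A (node 0) and return it from terminal B (node 4); then R_eq = V_A / (1 A).
Nodal analysis, taking node 4 as the 0 V reference.
Current source I_test pushes 1 A into node 0 and draws it out of node 4.
KCL at each unknown node (sum of currents leaving = 0; resistances in Ω):
  Node 0: (V_0 - V_1)/1600 - 1 = 0
  Node 1: (V_1 - V_0)/1600 + (V_1 - V_2)/620 + (V_1 - V_5)/120 = 0
  Node 2: (V_2 - V_1)/620 + (V_2 - V_3)/180 + (V_2 - V_5)/4.7 = 0
  Node 3: (V_3 - V_2)/180 + (V_3 - 0)/5.6 + (V_3 - V_5)/15000 = 0
  Node 5: (V_5 - V_1)/120 + (V_5 - V_2)/4.7 + (V_5 - V_3)/15000 + (V_5 - 0)/430 = 0
Collecting terms (coefficients in siemens):
  0.000625·V_0 - 0.000625·V_1 = 1
  0.01057·V_1 - 0.000625·V_0 - 0.001613·V_2 - 0.008333·V_5 = 0
  0.2199·V_2 - 0.001613·V_1 - 0.005556·V_3 - 0.2128·V_5 = 0
  0.1842·V_3 - 0.005556·V_2 - 0.00006667·V_5 = 0
  0.2235·V_5 - 0.008333·V_1 - 0.2128·V_2 - 0.00006667·V_3 = 0
Solving these 5 simultaneous equations (Gaussian elimination) gives:
  V_0 = 1830 V, V_1 = 230.4 V, V_2 = 127.8 V, V_3 = 3.903 V
  V_5 = 130.3 V
R_eq = V_0 / 1 A = 1830 Ω = 1.83 kΩ

Final answer: 1.83 kΩ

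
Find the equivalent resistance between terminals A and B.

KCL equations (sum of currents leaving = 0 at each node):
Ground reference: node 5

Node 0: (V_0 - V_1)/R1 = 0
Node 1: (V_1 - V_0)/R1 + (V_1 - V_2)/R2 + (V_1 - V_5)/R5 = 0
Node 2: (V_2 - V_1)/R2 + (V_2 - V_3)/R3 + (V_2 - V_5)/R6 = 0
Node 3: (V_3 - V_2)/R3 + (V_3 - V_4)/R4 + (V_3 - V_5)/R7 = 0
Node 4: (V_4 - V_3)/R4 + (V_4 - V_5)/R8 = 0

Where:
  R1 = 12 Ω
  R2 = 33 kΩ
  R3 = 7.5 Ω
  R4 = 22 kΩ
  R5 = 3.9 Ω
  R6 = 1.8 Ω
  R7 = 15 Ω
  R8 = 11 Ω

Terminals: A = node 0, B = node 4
The network is not a plain series/parallel combination. Inject a 1 A test current into terminal A (node 0) and return it from terminal B (node 4); then R_eq = V_A / (1 A).
Nodal analysis, taking node 4 as the 0 V reference.
Current source I_test pushes 1 A into node 0 and draws it out of node 4.
KCL at each unknown node (sum of currents leaving = 0; resistances in Ω):
  Node 0: (V_0 - V_1)/12 - 1 = 0
  Node 1: (V_1 - V_0)/12 + (V_1 - V_2)/33000 + (V_1 - V_5)/3.9 = 0
  Node 2: (V_2 - V_1)/33000 + (V_2 - V_3)/7.5 + (V_2 - V_5)/1.8 = 0
  Node 3: (V_3 - V_2)/7.5 + (V_3 - 0)/22000 + (V_3 - V_5)/15 = 0
  Node 5: (V_5 - V_1)/3.9 + (V_5 - V_2)/1.8 + (V_5 - V_3)/15 + (V_5 - 0)/11 = 0
Collecting terms (coefficients in siemens):
  0.08333·V_0 - 0.08333·V_1 = 1
  0.3398·V_1 - 0.08333·V_0 - 0.0000303·V_2 - 0.2564·V_5 = 0
  0.6889·V_2 - 0.0000303·V_1 - 0.1333·V_3 - 0.5556·V_5 = 0
  0.2·V_3 - 0.1333·V_2 - 0.06667·V_5 = 0
  0.9695·V_5 - 0.2564·V_1 - 0.5556·V_2 - 0.06667·V_3 = 0
Solving these 5 simultaneous equations (Gaussian elimination) gives:
  V_0 = 26.89 V, V_1 = 14.89 V, V_2 = 10.99 V, V_3 = 10.99 V
  V_5 = 10.99 V
R_eq = V_0 / 1 A = 26.89 Ω

Final answer: 26.89 Ω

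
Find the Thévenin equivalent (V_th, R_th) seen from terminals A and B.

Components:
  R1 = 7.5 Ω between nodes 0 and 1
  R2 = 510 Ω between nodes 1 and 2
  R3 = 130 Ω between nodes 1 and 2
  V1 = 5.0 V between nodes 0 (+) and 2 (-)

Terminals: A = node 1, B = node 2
Step 1 — V_th is the open-circuit voltage V_A - V_B (nothing connected across the terminals).
Nodal analysis, taking node 2 as the 0 V reference.
Source V1 fixes V_0 = 5 V.
KCL at each unknown node (sum of currents leaving = 0; resistances in Ω):
  Node 1: (V_1 - 5)/7.5 + (V_1 - 0)/510 + (V_1 - 0)/130 = 0
Collecting terms: 0.143 × V_1 = 0.6667  =>  V_1 = 4.662 V
V_th = V_1 - V_2 = 4.662 - 0 = 4.662 V
Step 2 — R_th: zero the source — replace V1 by a short circuit (node 2 merges into node 0) — and find the resistance seen between A (node 1) and B (node 0).
Reduce the network between node 1 (A) and node 0 (B) by series/parallel combination:
  Rp1 = R1 ‖ R2 ‖ R3 (parallel, all between nodes 0 and 1) = 1/(1/7.5 + 1/510 + 1/130) = 6.994 Ω
R_th = 6.994 Ω

Final answer: V_th = 4.662 V, R_th = 6.994 Ω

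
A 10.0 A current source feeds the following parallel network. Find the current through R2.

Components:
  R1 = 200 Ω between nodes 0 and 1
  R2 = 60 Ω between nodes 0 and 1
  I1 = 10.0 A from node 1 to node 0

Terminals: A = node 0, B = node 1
All resistors sit directly between nodes 0 and 1, so they are in parallel and share one voltage V; the full source current 10 A splits among them.
1/R_par = 1/200 + 1/60 = 0.02167 S  =>  R_par = 46.15 Ω
V = I × R_par = 10 × 46.15 = 461.5 V
I_R2 = V/R2 = 461.5/60 = 7.692 A

Final answer: 7.692 A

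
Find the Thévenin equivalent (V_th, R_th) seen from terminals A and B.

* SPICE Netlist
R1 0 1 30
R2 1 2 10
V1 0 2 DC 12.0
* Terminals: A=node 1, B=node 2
Step 1 — V_th is the open-circuit voltage V_A - V_B (nothing connected across the terminals).
Nodal analysis, taking node 2 as the 0 V reference.
Source V1 fixes V_0 = 12 V.
KCL at each unknown node (sum of currents leaving = 0; resistances in Ω):
  Node 1: (V_1 - 12)/30 + (V_1 - 0)/10 = 0
Collecting terms: 0.1333 × V_1 = 0.4  =>  V_1 = 3 V
V_th = V_1 - V_2 = 3 - 0 = 3 V
Step 2 — R_th: zero the source — replace V1 by a short circuit (node 2 merges into node 0) — and find the resistance seen between A (node 1) and B (node 0).
Reduce the network between node 1 (A) and node 0 (B) by series/parallel combination:
  Rp1 = R1 ‖ R2 (parallel, both between nodes 0 and 1) = 1/(1/30 + 1/10) = 7.5 Ω
R_th = 7.5 Ω

Final answer: V_th = 3 V, R_th = 7.5 Ω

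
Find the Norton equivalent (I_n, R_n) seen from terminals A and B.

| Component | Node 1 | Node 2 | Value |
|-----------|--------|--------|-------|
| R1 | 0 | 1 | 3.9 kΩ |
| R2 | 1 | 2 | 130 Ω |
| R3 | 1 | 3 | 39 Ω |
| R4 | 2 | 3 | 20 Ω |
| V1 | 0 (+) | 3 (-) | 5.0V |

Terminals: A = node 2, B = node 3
Find the Thévenin equivalent first; then I_n = V_th/R_th and R_n = R_th.
Step 1 — V_th is the open-circuit voltage V_A - V_B (nothing connected across the terminals).
Nodal analysis, taking node 3 as the 0 V reference.
Source V1 fixes V_0 = 5 V.
KCL at each unknown node (sum of currents leaving = 0; resistances in Ω):
  Node 1: (V_1 - 5)/3900 + (V_1 - V_2)/130 + (V_1 - 0)/39 = 0
  Node 2: (V_2 - V_1)/130 + (V_2 - 0)/20 = 0
Collecting terms (coefficients in siemens):
  0.03359·V_1 - 0.007692·V_2 = 0.001282
  0.05769·V_2 - 0.007692·V_1 = 0
Determinant D = (0.03359)(0.05769) - (-0.007692)(-0.007692) = 0.001879
V_1 = [(0.001282)(0.05769) - (-0.007692)(0)]/D = 0.03937 V
V_2 = [(0.03359)(0) - (0.001282)(-0.007692)]/D = 0.005249 V
V_th = V_2 - V_3 = 0.005249 - 0 = 0.005249 V
Step 2 — R_th: zero the source — replace V1 by a short circuit (node 3 merges into node 0) — and find the resistance seen between A (node 2) and B (node 0).
Reduce the network between node 2 (A) and node 0 (B) by series/parallel combination:
  Rp1 = R1 ‖ R3 (parallel, both between nodes 0 and 1) = 1/(1/3900 + 1/39) = 38.61 Ω
  Rs1 = R2 + Rp1 (series, joined only at node 1) = 130 + 38.61 = 168.6 Ω
  Rp2 = R4 ‖ Rs1 (parallel, both between nodes 0 and 2) = 1/(1/20 + 1/168.6) = 17.88 Ω
R_th = 17.88 Ω
I_n = V_th/R_th = 0.005249/17.88 = 0.0002936 A, and R_n = R_th = 17.88 Ω

Final answer: I_n = 0.0002936 A, R_n = 17.88 Ω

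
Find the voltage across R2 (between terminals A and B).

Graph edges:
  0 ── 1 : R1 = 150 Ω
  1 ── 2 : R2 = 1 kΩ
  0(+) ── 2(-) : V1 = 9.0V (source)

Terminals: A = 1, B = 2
R1 and R2 are in series across V1 (node 0 → node 1 → node 2), and the output A–B is taken across R2, so this is a voltage divider.
Series current: I = V1/(R1 + R2) = 9/(150 + 1000) = 9/1150 = 0.007826 A
V_R2 = I × R2 = V1 × R2/(R1 + R2) = 9 × 1000/1150 = 7.826 V

Final answer: 7.826 V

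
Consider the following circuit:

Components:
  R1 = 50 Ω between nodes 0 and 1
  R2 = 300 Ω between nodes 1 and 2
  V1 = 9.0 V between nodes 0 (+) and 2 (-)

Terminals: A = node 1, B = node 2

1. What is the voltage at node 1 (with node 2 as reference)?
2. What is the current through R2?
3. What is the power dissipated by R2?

Nodal analysis, taking node 2 as the 0 V reference.
Source V1 fixes V_0 = 9 V.
KCL at each unknown node (sum of currents leaving = 0; resistances in Ω):
  Node 1: (V_1 - 9)/50 + (V_1 - 0)/300 = 0
Collecting terms: 0.02333 × V_1 = 0.18  =>  V_1 = 7.714 V
Part 1:
  Read off the nodal solution: V_1 = 7.714 V
Part 2:
  I_R2 = (V_1 - V_2)/R2 = (7.714 - 0)/300 = 0.02571 A
  Magnitude: I_R2 = 0.02571 A
Part 3:
  I_R2 = (V_1 - V_2)/R2 = (7.714 - 0)/300 = 0.02571 A
  P_R2 = I_R2² × R2 = (0.02571)² × 300 = 0.1984 W

Final answers:
1. V_1 = 7.714 V
2. I_R2 = 0.02571 A
3. P_R2 = 0.1984 W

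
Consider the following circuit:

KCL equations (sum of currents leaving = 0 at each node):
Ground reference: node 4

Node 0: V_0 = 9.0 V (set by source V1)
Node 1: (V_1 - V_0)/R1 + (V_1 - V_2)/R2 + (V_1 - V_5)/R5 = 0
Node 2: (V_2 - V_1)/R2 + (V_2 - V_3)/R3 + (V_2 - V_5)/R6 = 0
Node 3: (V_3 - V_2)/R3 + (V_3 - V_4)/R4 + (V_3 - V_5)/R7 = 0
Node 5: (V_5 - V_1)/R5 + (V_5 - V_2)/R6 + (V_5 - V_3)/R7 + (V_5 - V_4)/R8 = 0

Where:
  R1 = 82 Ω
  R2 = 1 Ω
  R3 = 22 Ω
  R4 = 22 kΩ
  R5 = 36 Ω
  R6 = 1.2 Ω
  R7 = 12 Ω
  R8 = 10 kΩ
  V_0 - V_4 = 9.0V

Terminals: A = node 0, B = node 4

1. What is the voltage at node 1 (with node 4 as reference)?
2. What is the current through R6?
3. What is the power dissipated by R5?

Nodal analysis, taking node 4 as the 0 V reference.
Source V1 fixes V_0 = 9 V.
KCL at each unknown node (sum of currents leaving = 0; resistances in Ω):
  Node 1: (V_1 - 9)/82 + (V_1 - V_2)/1 + (V_1 - V_5)/36 = 0
  Node 2: (V_2 - V_1)/1 + (V_2 - V_3)/22 + (V_2 - V_5)/1.2 = 0
  Node 3: (V_3 - V_2)/22 + (V_3 - 0)/22000 + (V_3 - V_5)/12 = 0
  Node 5: (V_5 - V_1)/36 + (V_5 - V_2)/1.2 + (V_5 - V_3)/12 + (V_5 - 0)/10000 = 0
Collecting terms (coefficients in siemens):
  1.04·V_1 - 1·V_2 - 0.02778·V_5 = 0.1098
  1.879·V_2 - 1·V_1 - 0.04545·V_3 - 0.8333·V_5 = 0
  0.1288·V_3 - 0.04545·V_2 - 0.08333·V_5 = 0
  0.9445·V_5 - 0.02778·V_1 - 0.8333·V_2 - 0.08333·V_3 = 0
Solving these 4 simultaneous equations (Gaussian elimination) gives:
  V_1 = 8.894 V, V_2 = 8.893 V, V_3 = 8.889 V, V_5 = 8.891 V
Part 1:
  Read off the nodal solution: V_1 = 8.894 V
Part 2:
  I_R6 = (V_2 - V_5)/R6 = (8.893 - 8.891)/1.2 = 0.001045 A
  Magnitude: I_R6 = 0.001045 A
Part 3:
  I_R5 = (V_1 - V_5)/R5 = (8.894 - 8.891)/36 = 0.00006884 A
  P_R5 = I_R5² × R5 = (0.00006884)² × 36 = 0.0000001706 W

Final answers:
1. V_1 = 8.894 V
2. I_R6 = 0.001045 A
3. P_R5 = 1.706e-07 W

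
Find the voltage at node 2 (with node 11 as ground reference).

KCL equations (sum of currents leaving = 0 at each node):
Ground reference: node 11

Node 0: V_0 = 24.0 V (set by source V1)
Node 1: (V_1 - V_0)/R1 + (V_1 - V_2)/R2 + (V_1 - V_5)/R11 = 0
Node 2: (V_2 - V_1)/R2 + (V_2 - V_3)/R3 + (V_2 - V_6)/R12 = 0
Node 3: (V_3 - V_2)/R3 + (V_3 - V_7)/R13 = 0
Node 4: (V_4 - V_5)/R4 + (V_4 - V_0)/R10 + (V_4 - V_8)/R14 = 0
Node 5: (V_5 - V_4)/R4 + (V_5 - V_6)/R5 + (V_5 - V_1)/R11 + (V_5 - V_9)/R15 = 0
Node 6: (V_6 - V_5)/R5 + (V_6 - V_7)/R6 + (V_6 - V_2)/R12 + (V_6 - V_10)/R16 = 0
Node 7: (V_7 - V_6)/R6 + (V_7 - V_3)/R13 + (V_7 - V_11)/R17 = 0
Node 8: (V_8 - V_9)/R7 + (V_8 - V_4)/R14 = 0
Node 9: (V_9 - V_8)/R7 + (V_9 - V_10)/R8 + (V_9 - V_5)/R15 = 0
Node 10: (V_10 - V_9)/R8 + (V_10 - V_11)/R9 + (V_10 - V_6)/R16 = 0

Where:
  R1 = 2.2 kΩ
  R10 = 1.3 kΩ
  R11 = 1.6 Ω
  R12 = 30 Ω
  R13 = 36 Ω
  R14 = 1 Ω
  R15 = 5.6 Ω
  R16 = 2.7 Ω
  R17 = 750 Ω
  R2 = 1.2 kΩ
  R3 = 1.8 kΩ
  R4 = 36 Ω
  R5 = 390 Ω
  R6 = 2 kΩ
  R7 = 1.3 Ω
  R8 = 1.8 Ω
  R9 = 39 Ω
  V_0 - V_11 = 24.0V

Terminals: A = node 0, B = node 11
Nodal analysis, taking node 11 as the 0 V reference.
Source V1 fixes V_0 = 24 V.
KCL at each unknown node (sum of currents leaving = 0; resistances in Ω):
  Node 1: (V_1 - 24)/2200 + (V_1 - V_2)/1200 + (V_1 - V_5)/1.6 = 0
  Node 2: (V_2 - V_1)/1200 + (V_2 - V_3)/1800 + (V_2 - V_6)/30 = 0
  Node 3: (V_3 - V_2)/1800 + (V_3 - V_7)/36 = 0
  Node 4: (V_4 - V_5)/36 + (V_4 - 24)/1300 + (V_4 - V_8)/1 = 0
  Node 5: (V_5 - V_4)/36 + (V_5 - V_6)/390 + (V_5 - V_1)/1.6 + (V_5 - V_9)/5.6 = 0
  Node 6: (V_6 - V_5)/390 + (V_6 - V_7)/2000 + (V_6 - V_2)/30 + (V_6 - V_10)/2.7 = 0
  Node 7: (V_7 - V_6)/2000 + (V_7 - V_3)/36 + (V_7 - 0)/750 = 0
  Node 8: (V_8 - V_9)/1.3 + (V_8 - V_4)/1 = 0
  Node 9: (V_9 - V_8)/1.3 + (V_9 - V_10)/1.8 + (V_9 - V_5)/5.6 = 0
  Node 10: (V_10 - V_9)/1.8 + (V_10 - 0)/39 + (V_10 - V_6)/2.7 = 0
Collecting terms (coefficients in siemens):
  0.6263·V_1 - 0.0008333·V_2 - 0.625·V_5 = 0.01091
  0.03472·V_2 - 0.0008333·V_1 - 0.0005556·V_3 - 0.03333·V_6 = 0
  0.02833·V_3 - 0.0005556·V_2 - 0.02778·V_7 = 0
  1.029·V_4 - 0.02778·V_5 - 1·V_8 = 0.01846
  0.8339·V_5 - 0.625·V_1 - 0.02778·V_4 - 0.002564·V_6 - 0.1786·V_9 = 0
  0.4068·V_6 - 0.03333·V_2 - 0.002564·V_5 - 0.0005·V_7 - 0.3704·V_10 = 0
  0.02961·V_7 - 0.02778·V_3 - 0.0005·V_6 = 0
  1.769·V_8 - 1·V_4 - 0.7692·V_9 = 0
  1.503·V_9 - 0.1786·V_5 - 0.7692·V_8 - 0.5556·V_10 = 0
  0.9516·V_10 - 0.3704·V_6 - 0.5556·V_9 = 0
Solving these 10 simultaneous equations (Gaussian elimination) gives:
  V_1 = 1.186 V, V_2 = 1.058 V, V_3 = 0.4779 V, V_4 = 1.156 V
  V_5 = 1.169 V, V_6 = 1.065 V, V_7 = 0.4663 V, V_8 = 1.138 V
  V_9 = 1.115 V, V_10 = 1.066 V
The requested potential is V_2 = 1.058 V.

Final answer: V_2 = 1.058 V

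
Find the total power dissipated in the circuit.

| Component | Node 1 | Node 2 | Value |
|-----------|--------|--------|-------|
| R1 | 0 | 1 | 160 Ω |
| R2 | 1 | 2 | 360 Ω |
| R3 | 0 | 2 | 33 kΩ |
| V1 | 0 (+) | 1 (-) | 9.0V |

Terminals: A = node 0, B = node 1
Nodal analysis, taking node 1 as the 0 V reference.
Source V1 fixes V_0 = 9 V.
KCL at each unknown node (sum of currents leaving = 0; resistances in Ω):
  Node 2: (V_2 - 0)/360 + (V_2 - 9)/33000 = 0
Collecting terms: 0.002808 × V_2 = 0.0002727  =>  V_2 = 0.09712 V
Power in each resistor, P = (ΔV)²/R:
  P_R1 = (9 - 0)²/160 = 0.5062 W
  P_R2 = (0 - 0.09712)²/360 = 0.0000262 W
  P_R3 = (9 - 0.09712)²/33000 = 0.002402 W
P_total = P_R1 + P_R2 + P_R3 = 0.5087 W

Final answer: 0.5087 W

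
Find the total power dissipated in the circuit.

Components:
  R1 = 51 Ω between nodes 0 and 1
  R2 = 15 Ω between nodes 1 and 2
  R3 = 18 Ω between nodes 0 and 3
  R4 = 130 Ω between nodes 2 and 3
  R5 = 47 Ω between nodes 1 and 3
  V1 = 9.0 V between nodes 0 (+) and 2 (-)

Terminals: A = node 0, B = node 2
Nodal analysis, taking node 2 as the 0 V reference.
Source V1 fixes V_0 = 9 V.
KCL at each unknown node (sum of currents leaving = 0; resistances in Ω):
  Node 1: (V_1 - 9)/51 + (V_1 - 0)/15 + (V_1 - V_3)/47 = 0
  Node 3: (V_3 - 9)/18 + (V_3 - 0)/130 + (V_3 - V_1)/47 = 0
Collecting terms (coefficients in siemens):
  0.1076·V_1 - 0.02128·V_3 = 0.1765
  0.08452·V_3 - 0.02128·V_1 = 0.5
Determinant D = (0.1076)(0.08452) - (-0.02128)(-0.02128) = 0.008638
V_1 = [(0.1765)(0.08452) - (-0.02128)(0.5)]/D = 2.958 V
V_3 = [(0.1076)(0.5) - (0.1765)(-0.02128)]/D = 6.66 V
Power in each resistor, P = (ΔV)²/R:
  P_R1 = (9 - 2.958)²/51 = 0.7157 W
  P_R2 = (2.958 - 0)²/15 = 0.5835 W
  P_R3 = (9 - 6.66)²/18 = 0.3042 W
  P_R4 = (0 - 6.66)²/130 = 0.3412 W
  P_R5 = (2.958 - 6.66)²/47 = 0.2916 W
P_total = P_R1 + P_R2 + P_R3 + P_R4 + P_R5 = 2.236 W

Final answer: 2.236 W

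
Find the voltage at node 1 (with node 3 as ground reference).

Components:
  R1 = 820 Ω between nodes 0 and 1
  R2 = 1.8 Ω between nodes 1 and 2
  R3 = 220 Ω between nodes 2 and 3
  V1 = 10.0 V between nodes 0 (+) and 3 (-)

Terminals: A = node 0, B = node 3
Nodal analysis, taking node 3 as the 0 V reference.
Source V1 fixes V_0 = 10 V.
KCL at each unknown node (sum of currents leaving = 0; resistances in Ω):
  Node 1: (V_1 - 10)/820 + (V_1 - V_2)/1.8 = 0
  Node 2: (V_2 - V_1)/1.8 + (V_2 - 0)/220 = 0
Collecting terms (coefficients in siemens):
  0.5568·V_1 - 0.5556·V_2 = 0.0122
  0.5601·V_2 - 0.5556·V_1 = 0
Determinant D = (0.5568)(0.5601) - (-0.5556)(-0.5556) = 0.003208
V_1 = [(0.0122)(0.5601) - (-0.5556)(0)]/D = 2.129 V
V_2 = [(0.5568)(0) - (0.0122)(-0.5556)]/D = 2.112 V
The requested potential is V_1 = 2.129 V.

Final answer: V_1 = 2.129 V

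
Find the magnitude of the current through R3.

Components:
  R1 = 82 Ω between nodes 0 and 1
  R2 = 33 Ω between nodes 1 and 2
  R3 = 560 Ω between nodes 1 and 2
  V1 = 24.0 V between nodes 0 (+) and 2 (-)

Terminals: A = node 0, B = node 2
Nodal analysis, taking node 2 as the 0 V reference.
Source V1 fixes V_0 = 24 V.
KCL at each unknown node (sum of currents leaving = 0; resistances in Ω):
  Node 1: (V_1 - 24)/82 + (V_1 - 0)/33 + (V_1 - 0)/560 = 0
Collecting terms: 0.04428 × V_1 = 0.2927  =>  V_1 = 6.609 V
I_R3 = (V_1 - V_2)/R3 = (6.609 - 0)/560 = 0.0118 A
|I_R3| = 0.0118 A

Final answer: |I_R3| = 0.0118 A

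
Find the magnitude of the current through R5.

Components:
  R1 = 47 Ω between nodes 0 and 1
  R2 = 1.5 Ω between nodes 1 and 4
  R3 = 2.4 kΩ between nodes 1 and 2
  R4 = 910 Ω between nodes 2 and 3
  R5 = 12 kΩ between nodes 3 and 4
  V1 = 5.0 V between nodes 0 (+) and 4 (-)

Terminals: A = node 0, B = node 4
Nodal analysis, taking node 4 as the 0 V reference.
Source V1 fixes V_0 = 5 V.
KCL at each unknown node (sum of currents leaving = 0; resistances in Ω):
  Node 1: (V_1 - 5)/47 + (V_1 - 0)/1.5 + (V_1 - V_2)/2400 = 0
  Node 2: (V_2 - V_1)/2400 + (V_2 - V_3)/910 = 0
  Node 3: (V_3 - V_2)/910 + (V_3 - 0)/12000 = 0
Collecting terms (coefficients in siemens):
  0.6884·V_1 - 0.0004167·V_2 = 0.1064
  0.001516·V_2 - 0.0004167·V_1 - 0.001099·V_3 = 0
  0.001182·V_3 - 0.001099·V_2 = 0
Solving these 3 simultaneous equations (Gaussian elimination) gives:
  V_1 = 0.1546 V, V_2 = 0.1304 V, V_3 = 0.1212 V
I_R5 = (V_3 - V_4)/R5 = (0.1212 - 0)/12000 = 0.0000101 A
|I_R5| = 0.0000101 A

Final answer: |I_R5| = 1.01e-05 A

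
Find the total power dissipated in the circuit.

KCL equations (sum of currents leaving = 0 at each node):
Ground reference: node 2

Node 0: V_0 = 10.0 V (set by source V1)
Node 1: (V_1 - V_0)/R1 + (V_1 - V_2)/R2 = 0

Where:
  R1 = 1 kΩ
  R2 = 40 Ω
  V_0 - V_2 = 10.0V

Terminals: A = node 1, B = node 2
Nodal analysis, taking node 2 as the 0 V reference.
Source V1 fixes V_0 = 10 V.
KCL at each unknown node (sum of currents leaving = 0; resistances in Ω):
  Node 1: (V_1 - 10)/1000 + (V_1 - 0)/40 = 0
Collecting terms: 0.026 × V_1 = 0.01  =>  V_1 = 0.3846 V
Power in each resistor, P = (ΔV)²/R:
  P_R1 = (10 - 0.3846)²/1000 = 0.09246 W
  P_R2 = (0.3846 - 0)²/40 = 0.003698 W
P_total = P_R1 + P_R2 = 0.09615 W

Final answer: 0.09615 W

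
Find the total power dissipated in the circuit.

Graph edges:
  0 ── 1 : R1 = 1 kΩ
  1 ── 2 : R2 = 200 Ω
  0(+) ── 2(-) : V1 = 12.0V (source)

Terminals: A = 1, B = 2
Nodal analysis, taking node 2 as the 0 V reference.
Source V1 fixes V_0 = 12 V.
KCL at each unknown node (sum of currents leaving = 0; resistances in Ω):
  Node 1: (V_1 - 12)/1000 + (V_1 - 0)/200 = 0
Collecting terms: 0.006 × V_1 = 0.012  =>  V_1 = 2 V
Power in each resistor, P = (ΔV)²/R:
  P_R1 = (12 - 2)²/1000 = 0.1 W
  P_R2 = (2 - 0)²/200 = 0.02 W
P_total = P_R1 + P_R2 = 0.12 W

Final answer: 0.12 W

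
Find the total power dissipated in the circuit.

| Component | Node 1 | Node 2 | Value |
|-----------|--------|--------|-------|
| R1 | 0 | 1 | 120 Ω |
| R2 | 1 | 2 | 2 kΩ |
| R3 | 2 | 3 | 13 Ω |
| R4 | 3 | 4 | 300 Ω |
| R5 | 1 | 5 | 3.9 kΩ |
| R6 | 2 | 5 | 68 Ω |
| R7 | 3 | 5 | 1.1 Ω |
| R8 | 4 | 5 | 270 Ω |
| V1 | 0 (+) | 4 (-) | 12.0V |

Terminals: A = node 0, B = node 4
Nodal analysis, taking node 4 as the 0 V reference.
Source V1 fixes V_0 = 12 V.
KCL at each unknown node (sum of currents leaving = 0; resistances in Ω):
  Node 1: (V_1 - 12)/120 + (V_1 - V_2)/2000 + (V_1 - V_5)/3900 = 0
  Node 2: (V_2 - V_1)/2000 + (V_2 - V_3)/13 + (V_2 - V_5)/68 = 0
  Node 3: (V_3 - V_2)/13 + (V_3 - 0)/300 + (V_3 - V_5)/1.1 = 0
  Node 5: (V_5 - V_1)/3900 + (V_5 - V_2)/68 + (V_5 - V_3)/1.1 + (V_5 - 0)/270 = 0
Collecting terms (coefficients in siemens):
  0.00909·V_1 - 0.0005·V_2 - 0.0002564·V_5 = 0.1
  0.09213·V_2 - 0.0005·V_1 - 0.07692·V_3 - 0.01471·V_5 = 0
  0.9893·V_3 - 0.07692·V_2 - 0.9091·V_5 = 0
  0.9278·V_5 - 0.0002564·V_1 - 0.01471·V_2 - 0.9091·V_3 = 0
Solving these 4 simultaneous equations (Gaussian elimination) gives:
  V_1 = 11.09 V, V_2 = 1.128 V, V_3 = 1.074 V, V_5 = 1.073 V
Power in each resistor, P = (ΔV)²/R:
  P_R1 = (12 - 11.09)²/120 = 0.006845 W
  P_R2 = (11.09 - 1.128)²/2000 = 0.04966 W
  P_R3 = (1.128 - 1.074)²/13 = 0.0002266 W
  P_R4 = (1.074 - 0)²/300 = 0.003842 W
  P_R5 = (11.09 - 1.073)²/3900 = 0.02575 W
  P_R6 = (1.128 - 1.073)²/68 = 0.00004438 W
  P_R7 = (1.074 - 1.073)²/1.1 = 0.0000003914 W
  P_R8 = (0 - 1.073)²/270 = 0.004264 W
P_total = P_R1 + P_R2 + P_R3 + P_R4 + P_R5 + P_R6 + P_R7 + P_R8 = 0.09063 W

Final answer: 0.09063 W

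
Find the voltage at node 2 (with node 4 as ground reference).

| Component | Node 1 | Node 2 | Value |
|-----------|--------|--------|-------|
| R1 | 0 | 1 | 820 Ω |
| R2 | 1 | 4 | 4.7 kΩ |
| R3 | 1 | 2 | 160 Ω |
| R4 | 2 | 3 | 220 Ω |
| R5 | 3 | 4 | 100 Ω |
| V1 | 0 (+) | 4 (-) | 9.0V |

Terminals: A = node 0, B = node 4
Nodal analysis, taking node 4 as the 0 V reference.
Source V1 fixes V_0 = 9 V.
KCL at each unknown node (sum of currents leaving = 0; resistances in Ω):
  Node 1: (V_1 - 9)/820 + (V_1 - 0)/4700 + (V_1 - V_2)/160 = 0
  Node 2: (V_2 - V_1)/160 + (V_2 - V_3)/220 = 0
  Node 3: (V_3 - V_2)/220 + (V_3 - 0)/100 = 0
Collecting terms (coefficients in siemens):
  0.007682·V_1 - 0.00625·V_2 = 0.01098
  0.0108·V_2 - 0.00625·V_1 - 0.004545·V_3 = 0
  0.01455·V_3 - 0.004545·V_2 = 0
Solving these 3 simultaneous equations (Gaussian elimination) gives:
  V_1 = 3.122 V, V_2 = 2.081 V, V_3 = 0.6504 V
The requested potential is V_2 = 2.081 V.

Final answer: V_2 = 2.081 V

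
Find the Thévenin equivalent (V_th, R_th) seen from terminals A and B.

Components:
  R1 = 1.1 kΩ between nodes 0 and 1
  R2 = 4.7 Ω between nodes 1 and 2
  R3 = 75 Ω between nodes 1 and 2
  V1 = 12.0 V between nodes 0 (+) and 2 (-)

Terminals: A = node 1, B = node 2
Step 1 — V_th is the open-circuit voltage V_A - V_B (nothing connected across the terminals).
Nodal analysis, taking node 2 as the 0 V reference.
Source V1 fixes V_0 = 12 V.
KCL at each unknown node (sum of currents leaving = 0; resistances in Ω):
  Node 1: (V_1 - 12)/1100 + (V_1 - 0)/4.7 + (V_1 - 0)/75 = 0
Collecting terms: 0.227 × V_1 = 0.01091  =>  V_1 = 0.04806 V
V_th = V_1 - V_2 = 0.04806 - 0 = 0.04806 V
Step 2 — R_th: zero the source — replace V1 by a short circuit (node 2 merges into node 0) — and find the resistance seen between A (node 1) and B (node 0).
Reduce the network between node 1 (A) and node 0 (B) by series/parallel combination:
  Rp1 = R1 ‖ R2 ‖ R3 (parallel, all between nodes 0 and 1) = 1/(1/1100 + 1/4.7 + 1/75) = 4.405 Ω
R_th = 4.405 Ω

Final answer: V_th = 0.04806 V, R_th = 4.405 Ω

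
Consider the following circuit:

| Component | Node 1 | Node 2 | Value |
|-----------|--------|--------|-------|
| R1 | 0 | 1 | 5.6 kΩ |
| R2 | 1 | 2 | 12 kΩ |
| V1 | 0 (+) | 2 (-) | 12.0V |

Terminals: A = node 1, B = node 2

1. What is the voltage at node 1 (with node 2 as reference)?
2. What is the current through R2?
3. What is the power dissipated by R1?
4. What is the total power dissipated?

Nodal analysis, taking node 2 as the 0 V reference.
Source V1 fixes V_0 = 12 V.
KCL at each unknown node (sum of currents leaving = 0; resistances in Ω):
  Node 1: (V_1 - 12)/5600 + (V_1 - 0)/12000 = 0
Collecting terms: 0.0002619 × V_1 = 0.002143  =>  V_1 = 8.182 V
Part 1:
  Read off the nodal solution: V_1 = 8.182 V
Part 2:
  I_R2 = (V_1 - V_2)/R2 = (8.182 - 0)/12000 = 0.0006818 A
  Magnitude: I_R2 = 0.0006818 A
Part 3:
  I_R1 = (V_0 - V_1)/R1 = (12 - 8.182)/5600 = 0.0006818 A
  P_R1 = I_R1² × R1 = (0.0006818)² × 5600 = 0.002603 W
Part 4:
  Power in each resistor, P = (ΔV)²/R:
    P_R1 = (12 - 8.182)²/5600 = 0.002603 W
    P_R2 = (8.182 - 0)²/12000 = 0.005579 W
  P_total = P_R1 + P_R2 = 0.008182 W

Final answers:
1. V_1 = 8.182 V
2. I_R2 = 0.0006818 A
3. P_R1 = 0.002603 W
4. P_total = 0.008182 W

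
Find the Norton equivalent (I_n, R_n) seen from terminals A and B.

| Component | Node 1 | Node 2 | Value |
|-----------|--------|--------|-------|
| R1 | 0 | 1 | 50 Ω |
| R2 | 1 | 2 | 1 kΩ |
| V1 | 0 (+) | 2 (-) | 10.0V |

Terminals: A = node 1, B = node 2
Find the Thévenin equivalent first; then I_n = V_th/R_th and R_n = R_th.
Step 1 — V_th is the open-circuit voltage V_A - V_B (nothing connected across the terminals).
Nodal analysis, taking node 2 as the 0 V reference.
Source V1 fixes V_0 = 10 V.
KCL at each unknown node (sum of currents leaving = 0; resistances in Ω):
  Node 1: (V_1 - 10)/50 + (V_1 - 0)/1000 = 0
Collecting terms: 0.021 × V_1 = 0.2  =>  V_1 = 9.524 V
V_th = V_1 - V_2 = 9.524 - 0 = 9.524 V
Step 2 — R_th: zero the source — replace V1 by a short circuit (node 2 merges into node 0) — and find the resistance seen between A (node 1) and B (node 0).
Reduce the network between node 1 (A) and node 0 (B) by series/parallel combination:
  Rp1 = R1 ‖ R2 (parallel, both between nodes 0 and 1) = 1/(1/50 + 1/1000) = 47.62 Ω
R_th = 47.62 Ω
I_n = V_th/R_th = 9.524/47.62 = 0.2 A, and R_n = R_th = 47.62 Ω

Final answer: I_n = 0.2 A, R_n = 47.62 Ω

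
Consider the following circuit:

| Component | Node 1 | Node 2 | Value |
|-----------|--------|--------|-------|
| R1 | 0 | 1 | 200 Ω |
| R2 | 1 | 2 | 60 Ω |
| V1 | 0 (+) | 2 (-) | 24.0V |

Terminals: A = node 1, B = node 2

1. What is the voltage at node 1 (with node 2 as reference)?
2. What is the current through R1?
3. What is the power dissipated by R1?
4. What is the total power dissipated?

Nodal analysis, taking node 2 as the 0 V reference.
Source V1 fixes V_0 = 24 V.
KCL at each unknown node (sum of currents leaving = 0; resistances in Ω):
  Node 1: (V_1 - 24)/200 + (V_1 - 0)/60 = 0
Collecting terms: 0.02167 × V_1 = 0.12  =>  V_1 = 5.538 V
Part 1:
  Read off the nodal solution: V_1 = 5.538 V
Part 2:
  I_R1 = (V_0 - V_1)/R1 = (24 - 5.538)/200 = 0.09231 A
  Magnitude: I_R1 = 0.09231 A
Part 3:
  I_R1 = (V_0 - V_1)/R1 = (24 - 5.538)/200 = 0.09231 A
  P_R1 = I_R1² × R1 = (0.09231)² × 200 = 1.704 W
Part 4:
  Power in each resistor, P = (ΔV)²/R:
    P_R1 = (24 - 5.538)²/200 = 1.704 W
    P_R2 = (5.538 - 0)²/60 = 0.5112 W
  P_total = P_R1 + P_R2 = 2.215 W

Final answers:
1. V_1 = 5.538 V
2. I_R1 = 0.09231 A
3. P_R1 = 1.704 W
4. P_total = 2.215 W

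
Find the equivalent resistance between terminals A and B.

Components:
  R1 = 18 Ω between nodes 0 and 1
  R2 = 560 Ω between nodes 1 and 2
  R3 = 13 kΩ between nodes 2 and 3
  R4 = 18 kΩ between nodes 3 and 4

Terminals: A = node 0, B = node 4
Reduce the network between node 0 (A) and node 4 (B) by series/parallel combination:
  Rs1 = R1 + R2 (series, joined only at node 1) = 18 + 560 = 578 Ω
  Rs2 = R3 + Rs1 (series, joined only at node 2) = 13000 + 578 = 13580 Ω
  Rs3 = R4 + Rs2 (series, joined only at node 3) = 18000 + 13580 = 31580 Ω
R_eq = 31.58 kΩ

Final answer: 31.58 kΩ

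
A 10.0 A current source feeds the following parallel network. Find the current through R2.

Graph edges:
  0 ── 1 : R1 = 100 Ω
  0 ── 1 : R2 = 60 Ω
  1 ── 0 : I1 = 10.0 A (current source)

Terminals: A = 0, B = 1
All resistors sit directly between nodes 0 and 1, so they are in parallel and share one voltage V; the full source current 10 A splits among them.
1/R_par = 1/100 + 1/60 = 0.02667 S  =>  R_par = 37.5 Ω
V = I × R_par = 10 × 37.5 = 375 V
I_R2 = V/R2 = 375/60 = 6.25 A

Final answer: 6.25 A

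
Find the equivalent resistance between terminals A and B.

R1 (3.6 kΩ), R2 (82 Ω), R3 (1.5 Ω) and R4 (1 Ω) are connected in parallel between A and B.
Reduce the network between node 0 (A) and node 1 (B) by series/parallel combination:
  Rp1 = R1 ‖ R2 ‖ R3 ‖ R4 (parallel, all between nodes 0 and 1) = 1/(1/3600 + 1/82 + 1/1.5 + 1/1) = 0.5955 Ω
R_eq = 0.5955 Ω

Final answer: 0.5955 Ω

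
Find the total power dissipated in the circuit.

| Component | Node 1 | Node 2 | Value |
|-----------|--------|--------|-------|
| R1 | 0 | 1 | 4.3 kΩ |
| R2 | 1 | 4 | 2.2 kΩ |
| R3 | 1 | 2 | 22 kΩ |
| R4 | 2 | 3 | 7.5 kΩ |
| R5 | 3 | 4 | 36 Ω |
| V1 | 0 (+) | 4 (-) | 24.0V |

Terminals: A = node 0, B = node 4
Nodal analysis, taking node 4 as the 0 V reference.
Source V1 fixes V_0 = 24 V.
KCL at each unknown node (sum of currents leaving = 0; resistances in Ω):
  Node 1: (V_1 - 24)/4300 + (V_1 - 0)/2200 + (V_1 - V_2)/22000 = 0
  Node 2: (V_2 - V_1)/22000 + (V_2 - V_3)/7500 = 0
  Node 3: (V_3 - V_2)/7500 + (V_3 - 0)/36 = 0
Collecting terms (coefficients in siemens):
  0.0007326·V_1 - 0.00004545·V_2 = 0.005581
  0.0001788·V_2 - 0.00004545·V_1 - 0.0001333·V_3 = 0
  0.02791·V_3 - 0.0001333·V_2 = 0
Solving these 3 simultaneous equations (Gaussian elimination) gives:
  V_1 = 7.742 V, V_2 = 1.975 V, V_3 = 0.009436 V
Power in each resistor, P = (ΔV)²/R:
  P_R1 = (24 - 7.742)²/4300 = 0.06147 W
  P_R2 = (7.742 - 0)²/2200 = 0.02724 W
  P_R3 = (7.742 - 1.975)²/22000 = 0.001511 W
  P_R4 = (1.975 - 0.009436)²/7500 = 0.0005153 W
  P_R5 = (0.009436 - 0)²/36 = 0.000002473 W
P_total = P_R1 + P_R2 + P_R3 + P_R4 + P_R5 = 0.09074 W

Final answer: 0.09074 W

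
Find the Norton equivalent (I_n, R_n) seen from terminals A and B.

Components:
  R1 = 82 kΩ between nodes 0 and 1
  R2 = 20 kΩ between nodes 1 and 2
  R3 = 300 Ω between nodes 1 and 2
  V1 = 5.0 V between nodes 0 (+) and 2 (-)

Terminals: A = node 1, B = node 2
Find the Thévenin equivalent first; then I_n = V_th/R_th and R_n = R_th.
Step 1 — V_th is the open-circuit voltage V_A - V_B (nothing connected across the terminals).
Nodal analysis, taking node 2 as the 0 V reference.
Source V1 fixes V_0 = 5 V.
KCL at each unknown node (sum of currents leaving = 0; resistances in Ω):
  Node 1: (V_1 - 5)/82000 + (V_1 - 0)/20000 + (V_1 - 0)/300 = 0
Collecting terms: 0.003396 × V_1 = 0.00006098  =>  V_1 = 0.01796 V
V_th = V_1 - V_2 = 0.01796 - 0 = 0.01796 V
Step 2 — R_th: zero the source — replace V1 by a short circuit (node 2 merges into node 0) — and find the resistance seen between A (node 1) and B (node 0).
Reduce the network between node 1 (A) and node 0 (B) by series/parallel combination:
  Rp1 = R1 ‖ R2 ‖ R3 (parallel, all between nodes 0 and 1) = 1/(1/82000 + 1/20000 + 1/300) = 294.5 Ω
R_th = 294.5 Ω
I_n = V_th/R_th = 0.01796/294.5 = 0.00006098 A, and R_n = R_th = 294.5 Ω

Final answer: I_n = 6.098e-05 A, R_n = 294.5 Ω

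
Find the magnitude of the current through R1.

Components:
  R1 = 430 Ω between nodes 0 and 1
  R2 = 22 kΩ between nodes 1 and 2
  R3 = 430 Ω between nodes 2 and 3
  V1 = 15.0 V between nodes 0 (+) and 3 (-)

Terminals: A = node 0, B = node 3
Nodal analysis, taking node 3 as the 0 V reference.
Source V1 fixes V_0 = 15 V.
KCL at each unknown node (sum of currents leaving = 0; resistances in Ω):
  Node 1: (V_1 - 15)/430 + (V_1 - V_2)/22000 = 0
  Node 2: (V_2 - V_1)/22000 + (V_2 - 0)/430 = 0
Collecting terms (coefficients in siemens):
  0.002371·V_1 - 0.00004545·V_2 = 0.03488
  0.002371·V_2 - 0.00004545·V_1 = 0
Determinant D = (0.002371)(0.002371) - (-0.00004545)(-0.00004545) = 0.00000562
V_1 = [(0.03488)(0.002371) - (-0.00004545)(0)]/D = 14.72 V
V_2 = [(0.002371)(0) - (0.03488)(-0.00004545)]/D = 0.2822 V
I_R1 = (V_0 - V_1)/R1 = (15 - 14.72)/430 = 0.0006562 A
|I_R1| = 0.0006562 A

Final answer: |I_R1| = 0.0006562 A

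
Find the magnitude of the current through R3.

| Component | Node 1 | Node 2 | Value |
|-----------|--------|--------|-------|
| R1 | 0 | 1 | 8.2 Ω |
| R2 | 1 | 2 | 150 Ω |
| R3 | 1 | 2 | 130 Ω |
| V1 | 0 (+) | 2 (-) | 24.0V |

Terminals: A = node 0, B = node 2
Nodal analysis, taking node 2 as the 0 V reference.
Source V1 fixes V_0 = 24 V.
KCL at each unknown node (sum of currents leaving = 0; resistances in Ω):
  Node 1: (V_1 - 24)/8.2 + (V_1 - 0)/150 + (V_1 - 0)/130 = 0
Collecting terms: 0.1363 × V_1 = 2.927  =>  V_1 = 21.47 V
I_R3 = (V_1 - V_2)/R3 = (21.47 - 0)/130 = 0.1652 A
|I_R3| = 0.1652 A

Final answer: |I_R3| = 0.1652 A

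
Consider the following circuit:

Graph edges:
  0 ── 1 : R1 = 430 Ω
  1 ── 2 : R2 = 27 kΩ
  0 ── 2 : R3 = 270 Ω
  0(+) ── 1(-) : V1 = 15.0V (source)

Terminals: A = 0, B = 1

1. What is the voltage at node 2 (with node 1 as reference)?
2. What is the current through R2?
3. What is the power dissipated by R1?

Nodal analysis, taking node 1 as the 0 V reference.
Source V1 fixes V_0 = 15 V.
KCL at each unknown node (sum of currents leaving = 0; resistances in Ω):
  Node 2: (V_2 - 0)/27000 + (V_2 - 15)/270 = 0
Collecting terms: 0.003741 × V_2 = 0.05556  =>  V_2 = 14.85 V
Part 1:
  Read off the nodal solution: V_2 = 14.85 V
Part 2:
  I_R2 = (V_1 - V_2)/R2 = (0 - 14.85)/27000 = -0.0005501 A
  Magnitude: I_R2 = 0.0005501 A
Part 3:
  I_R1 = (V_0 - V_1)/R1 = (15 - 0)/430 = 0.03488 A
  P_R1 = I_R1² × R1 = (0.03488)² × 430 = 0.5233 W

Final answers:
1. V_2 = 14.85 V
2. I_R2 = 0.0005501 A
3. P_R1 = 0.5233 W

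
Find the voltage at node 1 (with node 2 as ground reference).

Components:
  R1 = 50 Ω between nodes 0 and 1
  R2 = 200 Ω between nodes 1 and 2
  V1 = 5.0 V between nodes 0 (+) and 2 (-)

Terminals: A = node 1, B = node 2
Nodal analysis, taking node 2 as the 0 V reference.
Source V1 fixes V_0 = 5 V.
KCL at each unknown node (sum of currents leaving = 0; resistances in Ω):
  Node 1: (V_1 - 5)/50 + (V_1 - 0)/200 = 0
Collecting terms: 0.025 × V_1 = 0.1  =>  V_1 = 4 V
The requested potential is V_1 = 4 V.

Final answer: V_1 = 4 V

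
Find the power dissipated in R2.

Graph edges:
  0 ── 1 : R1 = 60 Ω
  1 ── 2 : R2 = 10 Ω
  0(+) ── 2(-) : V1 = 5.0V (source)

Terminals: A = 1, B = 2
Nodal analysis, taking node 2 as the 0 V reference.
Source V1 fixes V_0 = 5 V.
KCL at each unknown node (sum of currents leaving = 0; resistances in Ω):
  Node 1: (V_1 - 5)/60 + (V_1 - 0)/10 = 0
Collecting terms: 0.1167 × V_1 = 0.08333  =>  V_1 = 0.7143 V
I_R2 = (V_1 - V_2)/R2 = (0.7143 - 0)/10 = 0.07143 A
P_R2 = I_R2² × R2 = (0.07143)² × 10 = 0.05102 W

Final answer: 0.05102 W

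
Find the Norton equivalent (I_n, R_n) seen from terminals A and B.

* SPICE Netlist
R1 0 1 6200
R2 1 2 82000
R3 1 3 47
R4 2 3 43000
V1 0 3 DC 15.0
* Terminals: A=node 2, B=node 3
Find the Thévenin equivalent first; then I_n = V_th/R_th and R_n = R_th.
Step 1 — V_th is the open-circuit voltage V_A - V_B (nothing connected across the terminals).
Nodal analysis, taking node 3 as the 0 V reference.
Source V1 fixes V_0 = 15 V.
KCL at each unknown node (sum of currents leaving = 0; resistances in Ω):
  Node 1: (V_1 - 15)/6200 + (V_1 - V_2)/82000 + (V_1 - 0)/47 = 0
  Node 2: (V_2 - V_1)/82000 + (V_2 - 0)/43000 = 0
Collecting terms (coefficients in siemens):
  0.02145·V_1 - 0.0000122·V_2 = 0.002419
  0.00003545·V_2 - 0.0000122·V_1 = 0
Determinant D = (0.02145)(0.00003545) - (-0.0000122)(-0.0000122) = 0.0000007603
V_1 = [(0.002419)(0.00003545) - (-0.0000122)(0)]/D = 0.1128 V
V_2 = [(0.02145)(0) - (0.002419)(-0.0000122)]/D = 0.03881 V
V_th = V_2 - V_3 = 0.03881 - 0 = 0.03881 V
Step 2 — R_th: zero the source — replace V1 by a short circuit (node 3 merges into node 0) — and find the resistance seen between A (node 2) and B (node 0).
Reduce the network between node 2 (A) and node 0 (B) by series/parallel combination:
  Rp1 = R1 ‖ R3 (parallel, both between nodes 0 and 1) = 1/(1/6200 + 1/47) = 46.65 Ω
  Rs1 = R2 + Rp1 (series, joined only at node 1) = 82000 + 46.65 = 82050 Ω
  Rp2 = R4 ‖ Rs1 (parallel, both between nodes 0 and 2) = 1/(1/43000 + 1/82050) = 28210 Ω
R_th = 28.21 kΩ
I_n = V_th/R_th = 0.03881/28210 = 0.000001375 A, and R_n = R_th = 28.21 kΩ

Final answer: I_n = 1.375e-06 A, R_n = 28.21 kΩ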